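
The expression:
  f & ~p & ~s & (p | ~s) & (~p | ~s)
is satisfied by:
  {f: True, p: False, s: False}


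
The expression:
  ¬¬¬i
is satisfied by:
  {i: False}


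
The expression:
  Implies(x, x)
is always true.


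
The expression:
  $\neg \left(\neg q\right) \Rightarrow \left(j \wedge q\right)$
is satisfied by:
  {j: True, q: False}
  {q: False, j: False}
  {q: True, j: True}


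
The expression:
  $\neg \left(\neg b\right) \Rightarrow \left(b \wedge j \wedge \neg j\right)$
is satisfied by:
  {b: False}


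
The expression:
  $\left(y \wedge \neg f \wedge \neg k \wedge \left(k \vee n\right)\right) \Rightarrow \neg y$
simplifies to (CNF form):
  $f \vee k \vee \neg n \vee \neg y$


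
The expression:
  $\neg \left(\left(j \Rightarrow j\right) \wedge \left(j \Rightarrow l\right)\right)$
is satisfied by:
  {j: True, l: False}


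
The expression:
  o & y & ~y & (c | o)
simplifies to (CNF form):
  False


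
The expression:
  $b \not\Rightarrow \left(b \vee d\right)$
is never true.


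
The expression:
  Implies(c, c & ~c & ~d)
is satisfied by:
  {c: False}


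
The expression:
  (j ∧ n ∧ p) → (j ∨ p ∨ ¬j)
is always true.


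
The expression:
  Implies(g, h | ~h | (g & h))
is always true.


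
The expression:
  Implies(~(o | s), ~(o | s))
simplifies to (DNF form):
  True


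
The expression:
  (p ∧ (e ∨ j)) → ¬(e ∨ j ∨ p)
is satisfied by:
  {e: False, p: False, j: False}
  {j: True, e: False, p: False}
  {e: True, j: False, p: False}
  {j: True, e: True, p: False}
  {p: True, j: False, e: False}


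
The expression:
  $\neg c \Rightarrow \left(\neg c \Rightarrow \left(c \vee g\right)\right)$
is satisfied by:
  {c: True, g: True}
  {c: True, g: False}
  {g: True, c: False}


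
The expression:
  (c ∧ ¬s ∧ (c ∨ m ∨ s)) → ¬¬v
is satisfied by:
  {s: True, v: True, c: False}
  {s: True, c: False, v: False}
  {v: True, c: False, s: False}
  {v: False, c: False, s: False}
  {s: True, v: True, c: True}
  {s: True, c: True, v: False}
  {v: True, c: True, s: False}


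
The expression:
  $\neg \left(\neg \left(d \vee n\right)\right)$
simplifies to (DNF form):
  $d \vee n$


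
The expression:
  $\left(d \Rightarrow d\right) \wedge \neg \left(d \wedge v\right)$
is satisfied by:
  {v: False, d: False}
  {d: True, v: False}
  {v: True, d: False}


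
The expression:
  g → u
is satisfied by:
  {u: True, g: False}
  {g: False, u: False}
  {g: True, u: True}


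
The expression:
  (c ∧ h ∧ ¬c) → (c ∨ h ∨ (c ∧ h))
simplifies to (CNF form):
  True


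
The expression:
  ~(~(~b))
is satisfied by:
  {b: False}


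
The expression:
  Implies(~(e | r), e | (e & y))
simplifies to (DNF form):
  e | r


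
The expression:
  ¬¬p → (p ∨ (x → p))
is always true.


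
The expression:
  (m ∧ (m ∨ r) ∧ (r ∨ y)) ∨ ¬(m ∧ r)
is always true.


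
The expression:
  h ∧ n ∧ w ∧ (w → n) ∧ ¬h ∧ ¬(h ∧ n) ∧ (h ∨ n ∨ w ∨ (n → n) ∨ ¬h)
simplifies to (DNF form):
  False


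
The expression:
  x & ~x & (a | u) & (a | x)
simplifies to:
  False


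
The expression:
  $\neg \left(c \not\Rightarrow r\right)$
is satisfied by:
  {r: True, c: False}
  {c: False, r: False}
  {c: True, r: True}


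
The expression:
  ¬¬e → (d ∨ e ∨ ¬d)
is always true.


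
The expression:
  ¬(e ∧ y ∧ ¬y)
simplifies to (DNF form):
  True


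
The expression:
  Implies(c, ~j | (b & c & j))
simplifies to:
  b | ~c | ~j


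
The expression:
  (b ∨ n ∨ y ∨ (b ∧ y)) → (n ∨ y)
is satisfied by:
  {n: True, y: True, b: False}
  {n: True, b: False, y: False}
  {y: True, b: False, n: False}
  {y: False, b: False, n: False}
  {n: True, y: True, b: True}
  {n: True, b: True, y: False}
  {y: True, b: True, n: False}


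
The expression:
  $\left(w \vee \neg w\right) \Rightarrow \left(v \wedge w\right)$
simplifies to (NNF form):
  $v \wedge w$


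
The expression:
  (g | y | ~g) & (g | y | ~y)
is always true.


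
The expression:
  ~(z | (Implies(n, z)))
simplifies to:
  n & ~z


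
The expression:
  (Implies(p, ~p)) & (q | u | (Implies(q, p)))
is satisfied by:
  {p: False}


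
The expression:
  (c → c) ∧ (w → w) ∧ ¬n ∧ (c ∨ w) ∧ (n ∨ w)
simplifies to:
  w ∧ ¬n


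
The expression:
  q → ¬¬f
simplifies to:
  f ∨ ¬q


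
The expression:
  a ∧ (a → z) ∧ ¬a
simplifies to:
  False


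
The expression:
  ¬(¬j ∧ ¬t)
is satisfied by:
  {t: True, j: True}
  {t: True, j: False}
  {j: True, t: False}


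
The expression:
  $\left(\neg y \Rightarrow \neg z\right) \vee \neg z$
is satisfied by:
  {y: True, z: False}
  {z: False, y: False}
  {z: True, y: True}


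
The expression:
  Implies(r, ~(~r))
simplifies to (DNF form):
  True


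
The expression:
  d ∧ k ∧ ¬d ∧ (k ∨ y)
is never true.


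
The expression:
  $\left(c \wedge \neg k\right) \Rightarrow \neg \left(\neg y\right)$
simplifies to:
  $k \vee y \vee \neg c$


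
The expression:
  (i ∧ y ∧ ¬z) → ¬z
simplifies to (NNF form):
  True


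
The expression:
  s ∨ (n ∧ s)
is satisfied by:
  {s: True}


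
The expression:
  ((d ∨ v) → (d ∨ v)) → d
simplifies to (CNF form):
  d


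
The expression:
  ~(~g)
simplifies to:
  g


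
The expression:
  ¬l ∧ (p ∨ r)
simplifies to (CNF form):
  ¬l ∧ (p ∨ r)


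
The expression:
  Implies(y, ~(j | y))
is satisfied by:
  {y: False}


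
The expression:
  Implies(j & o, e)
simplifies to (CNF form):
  e | ~j | ~o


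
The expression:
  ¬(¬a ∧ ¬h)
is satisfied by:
  {a: True, h: True}
  {a: True, h: False}
  {h: True, a: False}


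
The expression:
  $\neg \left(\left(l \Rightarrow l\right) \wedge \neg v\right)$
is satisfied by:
  {v: True}


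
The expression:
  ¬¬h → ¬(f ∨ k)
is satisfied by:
  {k: False, h: False, f: False}
  {f: True, k: False, h: False}
  {k: True, f: False, h: False}
  {f: True, k: True, h: False}
  {h: True, f: False, k: False}


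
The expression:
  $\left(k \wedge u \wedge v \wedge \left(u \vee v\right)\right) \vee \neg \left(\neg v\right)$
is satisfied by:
  {v: True}


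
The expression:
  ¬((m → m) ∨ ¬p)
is never true.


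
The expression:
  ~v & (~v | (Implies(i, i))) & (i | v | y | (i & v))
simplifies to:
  ~v & (i | y)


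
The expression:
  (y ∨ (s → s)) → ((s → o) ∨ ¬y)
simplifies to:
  o ∨ ¬s ∨ ¬y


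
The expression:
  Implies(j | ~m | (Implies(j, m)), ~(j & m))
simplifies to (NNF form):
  ~j | ~m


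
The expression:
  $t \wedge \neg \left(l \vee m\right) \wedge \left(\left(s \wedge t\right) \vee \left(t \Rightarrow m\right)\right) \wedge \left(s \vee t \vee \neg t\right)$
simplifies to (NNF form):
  $s \wedge t \wedge \neg l \wedge \neg m$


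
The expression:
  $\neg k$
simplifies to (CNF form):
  $\neg k$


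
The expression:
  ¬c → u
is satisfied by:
  {c: True, u: True}
  {c: True, u: False}
  {u: True, c: False}


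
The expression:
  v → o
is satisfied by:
  {o: True, v: False}
  {v: False, o: False}
  {v: True, o: True}


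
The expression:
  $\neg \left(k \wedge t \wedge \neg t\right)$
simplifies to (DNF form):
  $\text{True}$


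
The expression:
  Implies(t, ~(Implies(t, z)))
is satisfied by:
  {t: False, z: False}
  {z: True, t: False}
  {t: True, z: False}


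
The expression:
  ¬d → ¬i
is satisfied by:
  {d: True, i: False}
  {i: False, d: False}
  {i: True, d: True}


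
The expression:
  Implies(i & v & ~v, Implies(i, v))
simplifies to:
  True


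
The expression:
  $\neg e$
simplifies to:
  $\neg e$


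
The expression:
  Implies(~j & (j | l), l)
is always true.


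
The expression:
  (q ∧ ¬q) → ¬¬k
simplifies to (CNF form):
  True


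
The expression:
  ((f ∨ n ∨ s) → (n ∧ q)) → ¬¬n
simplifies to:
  f ∨ n ∨ s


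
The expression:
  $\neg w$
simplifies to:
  $\neg w$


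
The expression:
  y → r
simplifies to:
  r ∨ ¬y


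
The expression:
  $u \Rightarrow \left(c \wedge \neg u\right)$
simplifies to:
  $\neg u$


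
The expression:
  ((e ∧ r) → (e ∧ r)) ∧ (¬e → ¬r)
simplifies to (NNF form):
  e ∨ ¬r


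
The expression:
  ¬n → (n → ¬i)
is always true.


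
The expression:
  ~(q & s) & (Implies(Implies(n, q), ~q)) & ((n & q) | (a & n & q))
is never true.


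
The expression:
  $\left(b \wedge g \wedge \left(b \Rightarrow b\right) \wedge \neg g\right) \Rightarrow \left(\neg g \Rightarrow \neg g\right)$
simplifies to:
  $\text{True}$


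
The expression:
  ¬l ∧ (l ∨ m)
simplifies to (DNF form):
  m ∧ ¬l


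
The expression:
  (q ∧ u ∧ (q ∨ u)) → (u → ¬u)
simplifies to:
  ¬q ∨ ¬u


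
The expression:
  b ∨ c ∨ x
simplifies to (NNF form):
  b ∨ c ∨ x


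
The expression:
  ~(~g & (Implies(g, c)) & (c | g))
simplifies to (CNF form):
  g | ~c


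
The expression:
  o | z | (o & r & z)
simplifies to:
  o | z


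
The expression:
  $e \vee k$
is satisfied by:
  {k: True, e: True}
  {k: True, e: False}
  {e: True, k: False}


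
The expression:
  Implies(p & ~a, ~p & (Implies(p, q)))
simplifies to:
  a | ~p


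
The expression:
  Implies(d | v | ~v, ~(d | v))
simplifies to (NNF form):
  ~d & ~v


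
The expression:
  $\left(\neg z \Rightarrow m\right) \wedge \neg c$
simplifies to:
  $\neg c \wedge \left(m \vee z\right)$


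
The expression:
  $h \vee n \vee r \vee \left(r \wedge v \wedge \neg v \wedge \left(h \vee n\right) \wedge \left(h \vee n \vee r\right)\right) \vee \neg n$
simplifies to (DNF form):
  $\text{True}$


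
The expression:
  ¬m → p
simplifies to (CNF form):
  m ∨ p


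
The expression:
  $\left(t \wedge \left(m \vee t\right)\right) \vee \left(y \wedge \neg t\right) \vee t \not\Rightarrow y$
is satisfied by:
  {y: True, t: True}
  {y: True, t: False}
  {t: True, y: False}


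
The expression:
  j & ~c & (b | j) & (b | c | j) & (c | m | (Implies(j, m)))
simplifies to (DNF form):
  j & m & ~c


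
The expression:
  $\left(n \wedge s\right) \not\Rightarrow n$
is never true.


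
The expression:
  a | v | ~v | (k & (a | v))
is always true.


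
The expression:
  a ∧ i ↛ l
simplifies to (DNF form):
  a ∧ i ∧ ¬l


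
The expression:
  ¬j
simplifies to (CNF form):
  ¬j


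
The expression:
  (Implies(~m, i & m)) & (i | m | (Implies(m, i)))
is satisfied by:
  {m: True}


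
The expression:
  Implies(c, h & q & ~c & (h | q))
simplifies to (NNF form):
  ~c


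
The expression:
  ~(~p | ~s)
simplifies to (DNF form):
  p & s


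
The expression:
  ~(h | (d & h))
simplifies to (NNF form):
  ~h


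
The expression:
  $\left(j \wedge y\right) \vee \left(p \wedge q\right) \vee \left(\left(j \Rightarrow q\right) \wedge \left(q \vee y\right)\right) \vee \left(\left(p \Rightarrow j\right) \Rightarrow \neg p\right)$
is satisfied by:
  {y: True, q: True, p: False, j: False}
  {y: True, p: False, q: False, j: False}
  {q: True, y: False, p: False, j: False}
  {y: False, p: False, q: False, j: False}
  {j: True, y: True, q: True, p: False}
  {j: True, y: True, p: False, q: False}
  {j: True, q: True, y: False, p: False}
  {j: True, y: False, p: False, q: False}
  {y: True, p: True, q: True, j: False}
  {y: True, p: True, j: False, q: False}
  {p: True, q: True, j: False, y: False}
  {p: True, j: False, q: False, y: False}
  {y: True, p: True, j: True, q: True}
  {y: True, p: True, j: True, q: False}
  {p: True, j: True, q: True, y: False}


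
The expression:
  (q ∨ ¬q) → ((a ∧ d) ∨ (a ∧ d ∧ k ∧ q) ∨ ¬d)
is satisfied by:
  {a: True, d: False}
  {d: False, a: False}
  {d: True, a: True}


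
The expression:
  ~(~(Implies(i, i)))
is always true.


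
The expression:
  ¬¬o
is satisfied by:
  {o: True}


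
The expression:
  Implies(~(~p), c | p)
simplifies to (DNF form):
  True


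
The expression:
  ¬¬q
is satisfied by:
  {q: True}


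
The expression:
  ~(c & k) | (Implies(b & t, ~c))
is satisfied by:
  {k: False, t: False, b: False, c: False}
  {c: True, k: False, t: False, b: False}
  {b: True, k: False, t: False, c: False}
  {c: True, b: True, k: False, t: False}
  {t: True, c: False, k: False, b: False}
  {c: True, t: True, k: False, b: False}
  {b: True, t: True, c: False, k: False}
  {c: True, b: True, t: True, k: False}
  {k: True, b: False, t: False, c: False}
  {c: True, k: True, b: False, t: False}
  {b: True, k: True, c: False, t: False}
  {c: True, b: True, k: True, t: False}
  {t: True, k: True, b: False, c: False}
  {c: True, t: True, k: True, b: False}
  {b: True, t: True, k: True, c: False}


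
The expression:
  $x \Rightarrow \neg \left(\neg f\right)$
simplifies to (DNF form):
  $f \vee \neg x$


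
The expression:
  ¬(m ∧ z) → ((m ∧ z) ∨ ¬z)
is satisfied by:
  {m: True, z: False}
  {z: False, m: False}
  {z: True, m: True}


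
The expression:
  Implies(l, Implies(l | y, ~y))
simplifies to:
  ~l | ~y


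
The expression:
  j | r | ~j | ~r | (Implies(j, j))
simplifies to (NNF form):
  True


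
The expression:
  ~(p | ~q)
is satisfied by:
  {q: True, p: False}


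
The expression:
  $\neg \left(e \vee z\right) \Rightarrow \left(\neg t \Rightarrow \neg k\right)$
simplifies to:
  $e \vee t \vee z \vee \neg k$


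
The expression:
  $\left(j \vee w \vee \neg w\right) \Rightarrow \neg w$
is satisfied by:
  {w: False}


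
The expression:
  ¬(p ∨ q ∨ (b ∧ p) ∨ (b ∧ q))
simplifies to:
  ¬p ∧ ¬q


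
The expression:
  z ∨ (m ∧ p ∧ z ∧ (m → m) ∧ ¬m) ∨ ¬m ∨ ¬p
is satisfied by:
  {z: True, p: False, m: False}
  {p: False, m: False, z: False}
  {z: True, m: True, p: False}
  {m: True, p: False, z: False}
  {z: True, p: True, m: False}
  {p: True, z: False, m: False}
  {z: True, m: True, p: True}


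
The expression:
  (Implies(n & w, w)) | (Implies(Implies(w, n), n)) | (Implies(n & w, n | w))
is always true.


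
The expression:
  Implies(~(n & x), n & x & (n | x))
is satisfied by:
  {x: True, n: True}


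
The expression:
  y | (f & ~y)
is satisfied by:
  {y: True, f: True}
  {y: True, f: False}
  {f: True, y: False}


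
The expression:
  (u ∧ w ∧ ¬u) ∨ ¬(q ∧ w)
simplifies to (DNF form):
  ¬q ∨ ¬w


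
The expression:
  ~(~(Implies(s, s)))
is always true.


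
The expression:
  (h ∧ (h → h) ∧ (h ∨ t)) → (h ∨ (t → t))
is always true.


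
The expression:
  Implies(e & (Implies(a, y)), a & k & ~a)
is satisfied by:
  {a: True, y: False, e: False}
  {y: False, e: False, a: False}
  {a: True, y: True, e: False}
  {y: True, a: False, e: False}
  {e: True, a: True, y: False}


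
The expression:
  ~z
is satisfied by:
  {z: False}


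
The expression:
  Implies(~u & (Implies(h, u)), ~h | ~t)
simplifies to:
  True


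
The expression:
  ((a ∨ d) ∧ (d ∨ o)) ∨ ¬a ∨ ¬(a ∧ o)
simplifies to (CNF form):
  True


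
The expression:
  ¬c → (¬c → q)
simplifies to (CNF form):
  c ∨ q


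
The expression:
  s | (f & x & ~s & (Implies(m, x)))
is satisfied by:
  {s: True, f: True, x: True}
  {s: True, f: True, x: False}
  {s: True, x: True, f: False}
  {s: True, x: False, f: False}
  {f: True, x: True, s: False}


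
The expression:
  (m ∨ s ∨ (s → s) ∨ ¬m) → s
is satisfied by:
  {s: True}


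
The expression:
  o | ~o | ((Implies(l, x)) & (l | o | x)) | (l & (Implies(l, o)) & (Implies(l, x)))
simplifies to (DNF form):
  True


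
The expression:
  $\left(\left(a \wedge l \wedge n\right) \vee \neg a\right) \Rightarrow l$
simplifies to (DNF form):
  $a \vee l$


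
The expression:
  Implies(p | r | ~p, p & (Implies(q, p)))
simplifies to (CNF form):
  p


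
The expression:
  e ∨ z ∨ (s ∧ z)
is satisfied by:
  {z: True, e: True}
  {z: True, e: False}
  {e: True, z: False}


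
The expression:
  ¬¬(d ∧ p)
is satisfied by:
  {p: True, d: True}


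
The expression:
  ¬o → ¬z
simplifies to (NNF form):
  o ∨ ¬z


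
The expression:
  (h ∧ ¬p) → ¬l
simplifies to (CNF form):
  p ∨ ¬h ∨ ¬l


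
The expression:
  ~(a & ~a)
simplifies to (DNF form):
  True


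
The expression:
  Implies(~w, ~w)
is always true.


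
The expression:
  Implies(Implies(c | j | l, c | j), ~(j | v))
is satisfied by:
  {l: True, j: False, v: False, c: False}
  {l: False, j: False, v: False, c: False}
  {c: True, l: True, j: False, v: False}
  {c: True, l: False, j: False, v: False}
  {v: True, l: True, j: False, c: False}


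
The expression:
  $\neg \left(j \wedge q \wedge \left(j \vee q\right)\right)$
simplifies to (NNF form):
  $\neg j \vee \neg q$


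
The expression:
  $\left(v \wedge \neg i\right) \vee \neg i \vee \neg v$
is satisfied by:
  {v: False, i: False}
  {i: True, v: False}
  {v: True, i: False}


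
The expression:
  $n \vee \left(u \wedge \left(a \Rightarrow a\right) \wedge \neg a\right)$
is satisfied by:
  {n: True, u: True, a: False}
  {n: True, a: False, u: False}
  {n: True, u: True, a: True}
  {n: True, a: True, u: False}
  {u: True, a: False, n: False}


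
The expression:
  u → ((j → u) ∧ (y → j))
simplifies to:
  j ∨ ¬u ∨ ¬y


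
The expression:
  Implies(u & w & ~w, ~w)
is always true.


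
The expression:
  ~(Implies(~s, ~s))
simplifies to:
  False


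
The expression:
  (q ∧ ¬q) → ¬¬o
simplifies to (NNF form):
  True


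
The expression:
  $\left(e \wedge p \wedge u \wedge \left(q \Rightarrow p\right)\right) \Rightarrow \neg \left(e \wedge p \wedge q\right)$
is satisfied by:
  {p: False, e: False, q: False, u: False}
  {u: True, p: False, e: False, q: False}
  {q: True, p: False, e: False, u: False}
  {u: True, q: True, p: False, e: False}
  {e: True, u: False, p: False, q: False}
  {u: True, e: True, p: False, q: False}
  {q: True, e: True, u: False, p: False}
  {u: True, q: True, e: True, p: False}
  {p: True, q: False, e: False, u: False}
  {u: True, p: True, q: False, e: False}
  {q: True, p: True, u: False, e: False}
  {u: True, q: True, p: True, e: False}
  {e: True, p: True, q: False, u: False}
  {u: True, e: True, p: True, q: False}
  {q: True, e: True, p: True, u: False}


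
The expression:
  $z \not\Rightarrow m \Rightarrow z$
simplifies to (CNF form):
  $\text{True}$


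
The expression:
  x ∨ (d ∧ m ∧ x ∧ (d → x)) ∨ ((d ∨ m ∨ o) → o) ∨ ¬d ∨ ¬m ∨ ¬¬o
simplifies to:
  o ∨ x ∨ ¬d ∨ ¬m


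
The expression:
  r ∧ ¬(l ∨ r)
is never true.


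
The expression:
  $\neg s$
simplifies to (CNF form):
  $\neg s$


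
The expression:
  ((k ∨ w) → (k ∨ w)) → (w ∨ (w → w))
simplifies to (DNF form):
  True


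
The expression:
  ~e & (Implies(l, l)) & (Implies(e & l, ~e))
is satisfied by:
  {e: False}


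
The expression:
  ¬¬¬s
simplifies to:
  ¬s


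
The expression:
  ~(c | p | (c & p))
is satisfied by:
  {p: False, c: False}


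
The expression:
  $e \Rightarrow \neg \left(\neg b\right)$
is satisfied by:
  {b: True, e: False}
  {e: False, b: False}
  {e: True, b: True}


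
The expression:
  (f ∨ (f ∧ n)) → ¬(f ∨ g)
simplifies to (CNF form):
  ¬f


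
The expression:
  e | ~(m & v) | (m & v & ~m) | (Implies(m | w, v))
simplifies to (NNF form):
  True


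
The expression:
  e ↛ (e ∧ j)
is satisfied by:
  {e: True, j: False}


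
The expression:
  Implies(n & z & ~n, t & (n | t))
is always true.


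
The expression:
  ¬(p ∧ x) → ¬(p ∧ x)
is always true.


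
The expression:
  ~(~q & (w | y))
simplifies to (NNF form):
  q | (~w & ~y)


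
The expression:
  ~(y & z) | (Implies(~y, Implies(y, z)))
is always true.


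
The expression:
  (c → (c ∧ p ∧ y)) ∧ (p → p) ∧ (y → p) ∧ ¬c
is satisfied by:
  {p: True, c: False, y: False}
  {p: False, c: False, y: False}
  {y: True, p: True, c: False}


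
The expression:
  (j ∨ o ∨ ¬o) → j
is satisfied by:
  {j: True}


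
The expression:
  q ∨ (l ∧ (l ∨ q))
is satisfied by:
  {q: True, l: True}
  {q: True, l: False}
  {l: True, q: False}


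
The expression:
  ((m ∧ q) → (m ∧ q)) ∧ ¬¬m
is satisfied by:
  {m: True}


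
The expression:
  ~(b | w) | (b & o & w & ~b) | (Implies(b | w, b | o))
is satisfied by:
  {b: True, o: True, w: False}
  {b: True, w: False, o: False}
  {o: True, w: False, b: False}
  {o: False, w: False, b: False}
  {b: True, o: True, w: True}
  {b: True, w: True, o: False}
  {o: True, w: True, b: False}


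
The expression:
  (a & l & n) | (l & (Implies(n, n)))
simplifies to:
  l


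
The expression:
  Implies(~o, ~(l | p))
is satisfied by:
  {o: True, l: False, p: False}
  {o: True, p: True, l: False}
  {o: True, l: True, p: False}
  {o: True, p: True, l: True}
  {p: False, l: False, o: False}


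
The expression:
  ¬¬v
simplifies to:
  v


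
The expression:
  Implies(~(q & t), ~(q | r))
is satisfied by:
  {t: True, r: False, q: False}
  {t: False, r: False, q: False}
  {q: True, t: True, r: False}
  {r: True, q: True, t: True}


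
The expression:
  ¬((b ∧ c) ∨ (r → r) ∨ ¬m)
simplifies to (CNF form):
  False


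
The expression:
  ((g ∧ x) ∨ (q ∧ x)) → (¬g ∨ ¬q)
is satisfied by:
  {g: False, q: False, x: False}
  {x: True, g: False, q: False}
  {q: True, g: False, x: False}
  {x: True, q: True, g: False}
  {g: True, x: False, q: False}
  {x: True, g: True, q: False}
  {q: True, g: True, x: False}


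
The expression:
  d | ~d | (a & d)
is always true.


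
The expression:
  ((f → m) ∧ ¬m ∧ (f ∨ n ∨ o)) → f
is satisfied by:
  {m: True, f: True, n: False, o: False}
  {o: True, m: True, f: True, n: False}
  {m: True, f: True, n: True, o: False}
  {o: True, m: True, f: True, n: True}
  {m: True, n: False, f: False, o: False}
  {m: True, o: True, n: False, f: False}
  {m: True, n: True, f: False, o: False}
  {m: True, o: True, n: True, f: False}
  {f: True, o: False, n: False, m: False}
  {o: True, f: True, n: False, m: False}
  {f: True, n: True, o: False, m: False}
  {o: True, f: True, n: True, m: False}
  {o: False, n: False, f: False, m: False}


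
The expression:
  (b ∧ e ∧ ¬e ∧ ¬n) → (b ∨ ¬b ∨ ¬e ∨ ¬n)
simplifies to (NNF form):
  True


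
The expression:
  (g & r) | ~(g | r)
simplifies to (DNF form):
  (g & r) | (~g & ~r)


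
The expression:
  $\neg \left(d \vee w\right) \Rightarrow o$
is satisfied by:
  {d: True, o: True, w: True}
  {d: True, o: True, w: False}
  {d: True, w: True, o: False}
  {d: True, w: False, o: False}
  {o: True, w: True, d: False}
  {o: True, w: False, d: False}
  {w: True, o: False, d: False}


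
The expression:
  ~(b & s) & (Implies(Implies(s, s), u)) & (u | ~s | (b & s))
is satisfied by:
  {u: True, s: False, b: False}
  {u: True, b: True, s: False}
  {u: True, s: True, b: False}


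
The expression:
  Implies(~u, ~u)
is always true.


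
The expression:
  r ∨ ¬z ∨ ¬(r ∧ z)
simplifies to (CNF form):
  True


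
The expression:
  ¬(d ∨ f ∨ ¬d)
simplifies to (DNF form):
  False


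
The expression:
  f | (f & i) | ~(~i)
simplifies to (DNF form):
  f | i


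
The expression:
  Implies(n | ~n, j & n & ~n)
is never true.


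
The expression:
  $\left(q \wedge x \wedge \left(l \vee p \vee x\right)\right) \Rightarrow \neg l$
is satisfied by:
  {l: False, q: False, x: False}
  {x: True, l: False, q: False}
  {q: True, l: False, x: False}
  {x: True, q: True, l: False}
  {l: True, x: False, q: False}
  {x: True, l: True, q: False}
  {q: True, l: True, x: False}


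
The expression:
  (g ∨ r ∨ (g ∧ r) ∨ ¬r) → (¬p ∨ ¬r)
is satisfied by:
  {p: False, r: False}
  {r: True, p: False}
  {p: True, r: False}


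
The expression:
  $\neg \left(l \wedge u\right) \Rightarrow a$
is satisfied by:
  {a: True, u: True, l: True}
  {a: True, u: True, l: False}
  {a: True, l: True, u: False}
  {a: True, l: False, u: False}
  {u: True, l: True, a: False}


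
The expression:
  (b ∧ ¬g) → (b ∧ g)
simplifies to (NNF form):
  g ∨ ¬b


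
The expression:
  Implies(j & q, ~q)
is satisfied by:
  {q: False, j: False}
  {j: True, q: False}
  {q: True, j: False}


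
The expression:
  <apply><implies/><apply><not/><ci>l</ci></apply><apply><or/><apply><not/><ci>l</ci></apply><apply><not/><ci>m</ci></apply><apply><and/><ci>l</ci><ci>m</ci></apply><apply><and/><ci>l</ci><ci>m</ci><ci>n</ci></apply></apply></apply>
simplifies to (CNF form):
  <true/>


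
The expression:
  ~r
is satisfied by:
  {r: False}


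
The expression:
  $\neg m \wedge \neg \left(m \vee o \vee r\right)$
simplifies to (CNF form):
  $\neg m \wedge \neg o \wedge \neg r$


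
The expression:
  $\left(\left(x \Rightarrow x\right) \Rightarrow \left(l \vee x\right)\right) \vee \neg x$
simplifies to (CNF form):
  $\text{True}$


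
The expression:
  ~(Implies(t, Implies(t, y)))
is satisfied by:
  {t: True, y: False}


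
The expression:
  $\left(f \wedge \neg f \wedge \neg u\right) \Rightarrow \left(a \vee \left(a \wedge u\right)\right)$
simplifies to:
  $\text{True}$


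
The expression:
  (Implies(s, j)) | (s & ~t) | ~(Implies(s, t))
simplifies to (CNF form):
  j | ~s | ~t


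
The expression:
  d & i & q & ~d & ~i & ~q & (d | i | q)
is never true.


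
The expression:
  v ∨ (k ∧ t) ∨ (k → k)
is always true.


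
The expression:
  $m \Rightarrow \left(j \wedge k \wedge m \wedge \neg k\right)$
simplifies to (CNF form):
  $\neg m$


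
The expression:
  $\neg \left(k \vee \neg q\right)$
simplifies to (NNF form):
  $q \wedge \neg k$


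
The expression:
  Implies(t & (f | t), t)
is always true.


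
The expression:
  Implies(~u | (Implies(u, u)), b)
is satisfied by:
  {b: True}


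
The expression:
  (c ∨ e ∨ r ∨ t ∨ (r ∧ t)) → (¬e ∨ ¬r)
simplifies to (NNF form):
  ¬e ∨ ¬r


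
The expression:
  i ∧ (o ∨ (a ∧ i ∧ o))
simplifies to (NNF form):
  i ∧ o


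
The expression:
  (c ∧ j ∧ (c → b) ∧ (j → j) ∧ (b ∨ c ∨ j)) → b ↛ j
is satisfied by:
  {c: False, b: False, j: False}
  {j: True, c: False, b: False}
  {b: True, c: False, j: False}
  {j: True, b: True, c: False}
  {c: True, j: False, b: False}
  {j: True, c: True, b: False}
  {b: True, c: True, j: False}


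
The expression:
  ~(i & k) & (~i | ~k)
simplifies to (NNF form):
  ~i | ~k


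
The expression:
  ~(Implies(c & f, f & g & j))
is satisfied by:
  {c: True, f: True, g: False, j: False}
  {c: True, j: True, f: True, g: False}
  {c: True, g: True, f: True, j: False}


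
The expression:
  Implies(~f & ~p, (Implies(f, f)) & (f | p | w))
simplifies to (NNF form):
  f | p | w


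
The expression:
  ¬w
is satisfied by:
  {w: False}


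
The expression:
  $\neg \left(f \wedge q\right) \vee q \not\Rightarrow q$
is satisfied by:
  {q: False, f: False}
  {f: True, q: False}
  {q: True, f: False}


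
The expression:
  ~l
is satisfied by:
  {l: False}


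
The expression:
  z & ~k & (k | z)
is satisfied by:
  {z: True, k: False}


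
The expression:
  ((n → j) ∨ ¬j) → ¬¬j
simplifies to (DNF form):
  j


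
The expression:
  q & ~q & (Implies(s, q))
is never true.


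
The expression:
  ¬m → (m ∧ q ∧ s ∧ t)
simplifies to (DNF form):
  m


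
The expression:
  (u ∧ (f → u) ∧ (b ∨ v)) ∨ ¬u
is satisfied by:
  {b: True, v: True, u: False}
  {b: True, u: False, v: False}
  {v: True, u: False, b: False}
  {v: False, u: False, b: False}
  {b: True, v: True, u: True}
  {b: True, u: True, v: False}
  {v: True, u: True, b: False}


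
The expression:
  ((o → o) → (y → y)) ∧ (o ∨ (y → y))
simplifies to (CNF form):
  True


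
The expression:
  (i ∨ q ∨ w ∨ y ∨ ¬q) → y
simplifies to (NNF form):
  y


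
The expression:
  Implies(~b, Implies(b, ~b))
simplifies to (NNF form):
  True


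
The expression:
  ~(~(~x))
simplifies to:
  ~x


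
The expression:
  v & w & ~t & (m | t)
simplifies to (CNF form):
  m & v & w & ~t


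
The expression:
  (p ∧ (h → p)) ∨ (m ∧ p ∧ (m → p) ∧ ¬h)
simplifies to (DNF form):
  p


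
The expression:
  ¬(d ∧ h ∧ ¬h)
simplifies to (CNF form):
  True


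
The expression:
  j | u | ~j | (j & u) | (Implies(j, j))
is always true.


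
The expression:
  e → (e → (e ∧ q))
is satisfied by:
  {q: True, e: False}
  {e: False, q: False}
  {e: True, q: True}


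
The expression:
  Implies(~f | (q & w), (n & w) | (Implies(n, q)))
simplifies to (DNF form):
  f | q | w | ~n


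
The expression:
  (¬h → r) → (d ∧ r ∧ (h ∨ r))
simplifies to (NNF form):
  (d ∧ r) ∨ (¬h ∧ ¬r)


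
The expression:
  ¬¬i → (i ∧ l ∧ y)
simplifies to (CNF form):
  (l ∨ ¬i) ∧ (y ∨ ¬i)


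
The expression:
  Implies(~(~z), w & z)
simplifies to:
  w | ~z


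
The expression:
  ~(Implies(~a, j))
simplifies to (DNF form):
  ~a & ~j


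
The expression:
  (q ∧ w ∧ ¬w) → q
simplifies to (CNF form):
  True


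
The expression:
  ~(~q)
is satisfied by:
  {q: True}


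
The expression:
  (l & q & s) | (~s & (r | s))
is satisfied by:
  {r: True, l: True, q: True, s: False}
  {r: True, l: True, q: False, s: False}
  {r: True, q: True, l: False, s: False}
  {r: True, q: False, l: False, s: False}
  {r: True, s: True, l: True, q: True}
  {s: True, l: True, q: True, r: False}


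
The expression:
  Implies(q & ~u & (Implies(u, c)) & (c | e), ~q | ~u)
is always true.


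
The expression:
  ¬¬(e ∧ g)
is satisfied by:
  {e: True, g: True}


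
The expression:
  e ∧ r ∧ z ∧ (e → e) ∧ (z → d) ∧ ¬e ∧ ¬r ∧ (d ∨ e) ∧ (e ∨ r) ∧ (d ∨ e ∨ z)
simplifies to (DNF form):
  False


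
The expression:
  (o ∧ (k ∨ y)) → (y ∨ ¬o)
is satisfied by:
  {y: True, k: False, o: False}
  {k: False, o: False, y: False}
  {y: True, o: True, k: False}
  {o: True, k: False, y: False}
  {y: True, k: True, o: False}
  {k: True, y: False, o: False}
  {y: True, o: True, k: True}


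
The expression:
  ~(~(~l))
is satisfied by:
  {l: False}


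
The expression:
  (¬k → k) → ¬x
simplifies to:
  ¬k ∨ ¬x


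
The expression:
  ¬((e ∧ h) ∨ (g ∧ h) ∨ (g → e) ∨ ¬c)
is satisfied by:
  {c: True, g: True, e: False, h: False}


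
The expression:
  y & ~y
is never true.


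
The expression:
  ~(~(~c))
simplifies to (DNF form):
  ~c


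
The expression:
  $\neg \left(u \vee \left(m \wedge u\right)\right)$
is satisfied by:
  {u: False}


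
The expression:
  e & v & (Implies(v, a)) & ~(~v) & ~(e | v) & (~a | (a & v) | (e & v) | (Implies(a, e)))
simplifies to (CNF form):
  False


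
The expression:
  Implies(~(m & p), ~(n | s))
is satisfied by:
  {m: True, p: True, n: False, s: False}
  {m: True, n: False, p: False, s: False}
  {p: True, m: False, n: False, s: False}
  {m: False, n: False, p: False, s: False}
  {m: True, s: True, p: True, n: False}
  {m: True, n: True, p: True, s: False}
  {s: True, m: True, n: True, p: True}


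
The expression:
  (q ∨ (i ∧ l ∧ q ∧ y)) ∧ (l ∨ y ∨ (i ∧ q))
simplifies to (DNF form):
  (i ∧ q) ∨ (l ∧ q) ∨ (q ∧ y)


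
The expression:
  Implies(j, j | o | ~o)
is always true.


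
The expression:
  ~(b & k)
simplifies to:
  ~b | ~k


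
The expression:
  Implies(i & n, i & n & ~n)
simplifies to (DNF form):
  ~i | ~n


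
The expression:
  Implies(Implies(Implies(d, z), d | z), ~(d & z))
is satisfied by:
  {z: False, d: False}
  {d: True, z: False}
  {z: True, d: False}


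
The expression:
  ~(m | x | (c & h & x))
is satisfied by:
  {x: False, m: False}


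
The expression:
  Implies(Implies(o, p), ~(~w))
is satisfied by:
  {o: True, w: True, p: False}
  {w: True, p: False, o: False}
  {o: True, w: True, p: True}
  {w: True, p: True, o: False}
  {o: True, p: False, w: False}


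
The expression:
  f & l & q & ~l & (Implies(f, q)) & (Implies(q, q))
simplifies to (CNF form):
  False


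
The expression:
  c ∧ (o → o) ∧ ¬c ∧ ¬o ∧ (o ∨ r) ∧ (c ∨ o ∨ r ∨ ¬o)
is never true.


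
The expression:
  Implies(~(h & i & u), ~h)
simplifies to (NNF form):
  ~h | (i & u)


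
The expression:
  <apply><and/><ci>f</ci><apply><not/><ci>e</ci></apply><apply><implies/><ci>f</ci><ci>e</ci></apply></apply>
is never true.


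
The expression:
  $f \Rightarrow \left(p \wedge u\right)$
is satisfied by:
  {p: True, u: True, f: False}
  {p: True, u: False, f: False}
  {u: True, p: False, f: False}
  {p: False, u: False, f: False}
  {f: True, p: True, u: True}


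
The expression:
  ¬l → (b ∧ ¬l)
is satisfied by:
  {b: True, l: True}
  {b: True, l: False}
  {l: True, b: False}


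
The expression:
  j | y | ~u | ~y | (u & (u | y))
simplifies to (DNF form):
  True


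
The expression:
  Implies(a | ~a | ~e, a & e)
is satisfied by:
  {a: True, e: True}


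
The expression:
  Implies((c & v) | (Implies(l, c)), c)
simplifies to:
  c | l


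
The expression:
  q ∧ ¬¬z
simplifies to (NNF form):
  q ∧ z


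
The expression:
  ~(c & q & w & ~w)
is always true.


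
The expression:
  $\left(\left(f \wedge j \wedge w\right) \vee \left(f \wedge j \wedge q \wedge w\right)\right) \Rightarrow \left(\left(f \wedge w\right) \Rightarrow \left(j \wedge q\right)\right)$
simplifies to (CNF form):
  $q \vee \neg f \vee \neg j \vee \neg w$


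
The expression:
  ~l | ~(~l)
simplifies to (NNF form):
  True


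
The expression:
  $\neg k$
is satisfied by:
  {k: False}


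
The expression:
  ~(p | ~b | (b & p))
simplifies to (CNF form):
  b & ~p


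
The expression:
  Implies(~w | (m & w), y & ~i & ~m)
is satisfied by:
  {y: True, w: True, i: False, m: False}
  {w: True, y: False, i: False, m: False}
  {y: True, w: True, i: True, m: False}
  {w: True, i: True, y: False, m: False}
  {y: True, i: False, w: False, m: False}


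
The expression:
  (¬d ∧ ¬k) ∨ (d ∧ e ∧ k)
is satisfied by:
  {e: True, k: False, d: False}
  {e: False, k: False, d: False}
  {d: True, k: True, e: True}


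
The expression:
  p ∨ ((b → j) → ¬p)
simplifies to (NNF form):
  True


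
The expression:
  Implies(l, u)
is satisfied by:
  {u: True, l: False}
  {l: False, u: False}
  {l: True, u: True}


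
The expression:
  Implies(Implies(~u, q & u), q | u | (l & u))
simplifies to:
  True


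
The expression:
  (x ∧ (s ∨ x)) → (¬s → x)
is always true.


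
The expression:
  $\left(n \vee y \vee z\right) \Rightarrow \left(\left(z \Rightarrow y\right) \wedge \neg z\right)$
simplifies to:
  $\neg z$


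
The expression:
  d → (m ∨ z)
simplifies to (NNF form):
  m ∨ z ∨ ¬d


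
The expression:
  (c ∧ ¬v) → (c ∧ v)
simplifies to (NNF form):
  v ∨ ¬c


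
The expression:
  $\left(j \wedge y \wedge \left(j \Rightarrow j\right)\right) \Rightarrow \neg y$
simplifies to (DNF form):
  $\neg j \vee \neg y$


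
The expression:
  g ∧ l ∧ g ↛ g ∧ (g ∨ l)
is never true.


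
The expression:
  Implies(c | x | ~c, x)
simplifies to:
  x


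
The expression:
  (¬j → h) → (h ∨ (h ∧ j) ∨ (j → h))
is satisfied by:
  {h: True, j: False}
  {j: False, h: False}
  {j: True, h: True}


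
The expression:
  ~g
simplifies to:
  ~g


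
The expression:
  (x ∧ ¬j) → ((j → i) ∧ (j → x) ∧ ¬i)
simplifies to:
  j ∨ ¬i ∨ ¬x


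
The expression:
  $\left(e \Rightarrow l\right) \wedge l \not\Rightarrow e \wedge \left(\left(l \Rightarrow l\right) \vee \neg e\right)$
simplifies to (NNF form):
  $l \wedge \neg e$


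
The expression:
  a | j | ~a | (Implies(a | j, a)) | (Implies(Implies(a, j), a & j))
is always true.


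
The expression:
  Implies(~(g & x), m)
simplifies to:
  m | (g & x)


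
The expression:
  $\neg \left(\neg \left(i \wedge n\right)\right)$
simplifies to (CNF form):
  $i \wedge n$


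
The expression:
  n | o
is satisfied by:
  {n: True, o: True}
  {n: True, o: False}
  {o: True, n: False}


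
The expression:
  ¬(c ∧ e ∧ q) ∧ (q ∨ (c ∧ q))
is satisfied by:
  {q: True, c: False, e: False}
  {e: True, q: True, c: False}
  {c: True, q: True, e: False}


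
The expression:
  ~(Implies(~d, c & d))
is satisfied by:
  {d: False}


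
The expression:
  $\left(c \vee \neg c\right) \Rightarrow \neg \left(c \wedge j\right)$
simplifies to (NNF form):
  $\neg c \vee \neg j$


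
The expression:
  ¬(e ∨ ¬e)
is never true.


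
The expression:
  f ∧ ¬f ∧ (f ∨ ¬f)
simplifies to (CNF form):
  False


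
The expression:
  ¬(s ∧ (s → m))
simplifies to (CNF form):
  ¬m ∨ ¬s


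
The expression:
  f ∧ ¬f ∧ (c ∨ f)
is never true.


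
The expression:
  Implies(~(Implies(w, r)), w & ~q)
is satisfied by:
  {r: True, w: False, q: False}
  {w: False, q: False, r: False}
  {r: True, q: True, w: False}
  {q: True, w: False, r: False}
  {r: True, w: True, q: False}
  {w: True, r: False, q: False}
  {r: True, q: True, w: True}


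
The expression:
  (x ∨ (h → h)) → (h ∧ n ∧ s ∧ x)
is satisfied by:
  {h: True, s: True, x: True, n: True}


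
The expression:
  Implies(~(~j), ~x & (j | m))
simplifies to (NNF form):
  ~j | ~x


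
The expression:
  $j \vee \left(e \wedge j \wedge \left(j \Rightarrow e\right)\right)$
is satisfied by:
  {j: True}


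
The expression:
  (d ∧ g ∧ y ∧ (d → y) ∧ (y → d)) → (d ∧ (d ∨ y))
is always true.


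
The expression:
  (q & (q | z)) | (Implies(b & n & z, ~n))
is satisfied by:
  {q: True, z: False, n: False, b: False}
  {b: False, z: False, q: False, n: False}
  {b: True, q: True, z: False, n: False}
  {b: True, z: False, q: False, n: False}
  {n: True, q: True, b: False, z: False}
  {n: True, b: False, z: False, q: False}
  {n: True, b: True, q: True, z: False}
  {n: True, b: True, z: False, q: False}
  {q: True, z: True, n: False, b: False}
  {z: True, n: False, q: False, b: False}
  {b: True, z: True, q: True, n: False}
  {b: True, z: True, n: False, q: False}
  {q: True, z: True, n: True, b: False}
  {z: True, n: True, b: False, q: False}
  {b: True, z: True, n: True, q: True}
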